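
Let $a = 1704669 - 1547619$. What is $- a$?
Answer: $-157050$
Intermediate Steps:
$a = 157050$ ($a = 1704669 - 1547619 = 157050$)
$- a = \left(-1\right) 157050 = -157050$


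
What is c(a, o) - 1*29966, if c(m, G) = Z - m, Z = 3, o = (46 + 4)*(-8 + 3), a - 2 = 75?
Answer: -30040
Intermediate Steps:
a = 77 (a = 2 + 75 = 77)
o = -250 (o = 50*(-5) = -250)
c(m, G) = 3 - m
c(a, o) - 1*29966 = (3 - 1*77) - 1*29966 = (3 - 77) - 29966 = -74 - 29966 = -30040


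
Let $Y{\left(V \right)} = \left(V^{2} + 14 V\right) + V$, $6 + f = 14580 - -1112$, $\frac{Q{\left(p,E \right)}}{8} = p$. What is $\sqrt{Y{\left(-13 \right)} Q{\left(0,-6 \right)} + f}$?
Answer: $\sqrt{15686} \approx 125.24$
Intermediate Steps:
$Q{\left(p,E \right)} = 8 p$
$f = 15686$ ($f = -6 + \left(14580 - -1112\right) = -6 + \left(14580 + 1112\right) = -6 + 15692 = 15686$)
$Y{\left(V \right)} = V^{2} + 15 V$
$\sqrt{Y{\left(-13 \right)} Q{\left(0,-6 \right)} + f} = \sqrt{- 13 \left(15 - 13\right) 8 \cdot 0 + 15686} = \sqrt{\left(-13\right) 2 \cdot 0 + 15686} = \sqrt{\left(-26\right) 0 + 15686} = \sqrt{0 + 15686} = \sqrt{15686}$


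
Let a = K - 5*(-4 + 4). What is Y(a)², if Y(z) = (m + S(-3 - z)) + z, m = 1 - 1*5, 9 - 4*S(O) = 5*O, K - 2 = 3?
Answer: 2809/16 ≈ 175.56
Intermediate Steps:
K = 5 (K = 2 + 3 = 5)
a = 5 (a = 5 - 5*(-4 + 4) = 5 - 5*0 = 5 + 0 = 5)
S(O) = 9/4 - 5*O/4
m = -4 (m = 1 - 5 = -4)
Y(z) = 2 + 9*z/4 (Y(z) = (-4 + (9/4 - 5*(-3 - z)/4)) + z = (-4 + (9/4 + (15/4 + 5*z/4))) + z = (-4 + (6 + 5*z/4)) + z = (2 + 5*z/4) + z = 2 + 9*z/4)
Y(a)² = (2 + (9/4)*5)² = (2 + 45/4)² = (53/4)² = 2809/16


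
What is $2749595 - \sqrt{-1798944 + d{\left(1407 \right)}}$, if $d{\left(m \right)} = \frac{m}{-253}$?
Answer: $2749595 - \frac{3 i \sqrt{12794329163}}{253} \approx 2.7496 \cdot 10^{6} - 1341.3 i$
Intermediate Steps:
$d{\left(m \right)} = - \frac{m}{253}$ ($d{\left(m \right)} = m \left(- \frac{1}{253}\right) = - \frac{m}{253}$)
$2749595 - \sqrt{-1798944 + d{\left(1407 \right)}} = 2749595 - \sqrt{-1798944 - \frac{1407}{253}} = 2749595 - \sqrt{- \frac{455134239}{253}} = 2749595 - \frac{3 i \sqrt{12794329163}}{253}$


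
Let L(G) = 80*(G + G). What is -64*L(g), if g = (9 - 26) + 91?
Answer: -757760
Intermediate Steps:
g = 74 (g = -17 + 91 = 74)
L(G) = 160*G (L(G) = 80*(2*G) = 160*G)
-64*L(g) = -10240*74 = -64*11840 = -757760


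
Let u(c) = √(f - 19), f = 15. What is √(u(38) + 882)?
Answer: √(882 + 2*I) ≈ 29.699 + 0.03367*I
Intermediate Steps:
u(c) = 2*I (u(c) = √(15 - 19) = √(-4) = 2*I)
√(u(38) + 882) = √(2*I + 882) = √(882 + 2*I)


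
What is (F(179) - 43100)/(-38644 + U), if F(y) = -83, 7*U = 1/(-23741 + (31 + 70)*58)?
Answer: 5405691123/4837494565 ≈ 1.1175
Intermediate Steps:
U = -1/125181 (U = 1/(7*(-23741 + (31 + 70)*58)) = 1/(7*(-23741 + 101*58)) = 1/(7*(-23741 + 5858)) = (⅐)/(-17883) = (⅐)*(-1/17883) = -1/125181 ≈ -7.9884e-6)
(F(179) - 43100)/(-38644 + U) = (-83 - 43100)/(-38644 - 1/125181) = -43183/(-4837494565/125181) = -43183*(-125181/4837494565) = 5405691123/4837494565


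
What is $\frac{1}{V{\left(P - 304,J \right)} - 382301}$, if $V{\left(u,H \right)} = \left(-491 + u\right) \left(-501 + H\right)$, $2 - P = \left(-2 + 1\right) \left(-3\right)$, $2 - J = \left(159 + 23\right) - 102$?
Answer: $\frac{1}{78583} \approx 1.2725 \cdot 10^{-5}$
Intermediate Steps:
$J = -78$ ($J = 2 - \left(\left(159 + 23\right) - 102\right) = 2 - \left(182 - 102\right) = 2 - 80 = -78$)
$P = -1$ ($P = 2 - \left(-2 + 1\right) \left(-3\right) = 2 - \left(-1\right) \left(-3\right) = 2 - 3 = -1$)
$V{\left(u,H \right)} = \left(-501 + H\right) \left(-491 + u\right)$
$\frac{1}{V{\left(P - 304,J \right)} - 382301} = \frac{1}{\left(245991 - 501 \left(-1 - 304\right) - -38298 - 78 \left(-1 - 304\right)\right) - 382301} = \frac{1}{\left(245991 - -152805 + 38298 - -23790\right) - 382301} = \frac{1}{\left(245991 + 152805 + 38298 + 23790\right) - 382301} = \frac{1}{460884 - 382301} = \frac{1}{78583}$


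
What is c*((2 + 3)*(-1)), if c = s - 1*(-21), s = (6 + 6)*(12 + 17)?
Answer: -1845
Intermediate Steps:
s = 348 (s = 12*29 = 348)
c = 369 (c = 348 - 1*(-21) = 348 + 21 = 369)
c*((2 + 3)*(-1)) = 369*((2 + 3)*(-1)) = 369*(5*(-1)) = 369*(-5) = -1845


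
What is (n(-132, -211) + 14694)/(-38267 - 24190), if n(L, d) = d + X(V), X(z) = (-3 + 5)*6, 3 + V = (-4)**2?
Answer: -14495/62457 ≈ -0.23208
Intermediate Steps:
V = 13 (V = -3 + (-4)**2 = -3 + 16 = 13)
X(z) = 12 (X(z) = 2*6 = 12)
n(L, d) = 12 + d (n(L, d) = d + 12 = 12 + d)
(n(-132, -211) + 14694)/(-38267 - 24190) = ((12 - 211) + 14694)/(-38267 - 24190) = (-199 + 14694)/(-62457) = 14495*(-1/62457) = -14495/62457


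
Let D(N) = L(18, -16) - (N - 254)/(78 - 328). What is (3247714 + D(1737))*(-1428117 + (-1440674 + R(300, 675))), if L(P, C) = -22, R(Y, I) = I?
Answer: -1164346800242014/125 ≈ -9.3148e+12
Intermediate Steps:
D(N) = -2877/125 + N/250 (D(N) = -22 - (N - 254)/(78 - 328) = -22 - (-254 + N)/(-250) = -22 - (-254 + N)*(-1)/250 = -22 - (127/125 - N/250) = -22 + (-127/125 + N/250) = -2877/125 + N/250)
(3247714 + D(1737))*(-1428117 + (-1440674 + R(300, 675))) = (3247714 + (-2877/125 + (1/250)*1737))*(-1428117 + (-1440674 + 675)) = (3247714 + (-2877/125 + 1737/250))*(-1428117 - 1439999) = (3247714 - 4017/250)*(-2868116) = (811924483/250)*(-2868116) = -1164346800242014/125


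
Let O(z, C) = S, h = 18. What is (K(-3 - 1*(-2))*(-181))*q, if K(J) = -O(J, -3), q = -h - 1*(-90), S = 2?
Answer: 26064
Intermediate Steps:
O(z, C) = 2
q = 72 (q = -1*18 - 1*(-90) = -18 + 90 = 72)
K(J) = -2 (K(J) = -1*2 = -2)
(K(-3 - 1*(-2))*(-181))*q = -2*(-181)*72 = 362*72 = 26064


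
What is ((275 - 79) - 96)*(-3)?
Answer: -300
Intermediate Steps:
((275 - 79) - 96)*(-3) = (196 - 96)*(-3) = 100*(-3) = -300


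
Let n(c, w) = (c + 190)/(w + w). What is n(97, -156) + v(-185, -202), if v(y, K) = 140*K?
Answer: -8823647/312 ≈ -28281.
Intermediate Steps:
n(c, w) = (190 + c)/(2*w) (n(c, w) = (190 + c)/((2*w)) = (190 + c)*(1/(2*w)) = (190 + c)/(2*w))
n(97, -156) + v(-185, -202) = (½)*(190 + 97)/(-156) + 140*(-202) = (½)*(-1/156)*287 - 28280 = -287/312 - 28280 = -8823647/312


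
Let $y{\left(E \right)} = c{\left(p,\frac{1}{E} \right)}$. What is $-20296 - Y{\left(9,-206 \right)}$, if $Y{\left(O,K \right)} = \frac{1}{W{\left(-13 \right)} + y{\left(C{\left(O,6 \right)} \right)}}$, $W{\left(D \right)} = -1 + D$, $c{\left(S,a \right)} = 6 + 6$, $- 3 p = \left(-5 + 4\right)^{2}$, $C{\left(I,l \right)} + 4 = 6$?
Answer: $- \frac{40591}{2} \approx -20296.0$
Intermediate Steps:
$C{\left(I,l \right)} = 2$ ($C{\left(I,l \right)} = -4 + 6 = 2$)
$p = - \frac{1}{3}$ ($p = - \frac{\left(-5 + 4\right)^{2}}{3} = - \frac{\left(-1\right)^{2}}{3} = \left(- \frac{1}{3}\right) 1 = - \frac{1}{3} \approx -0.33333$)
$c{\left(S,a \right)} = 12$
$y{\left(E \right)} = 12$
$Y{\left(O,K \right)} = - \frac{1}{2}$ ($Y{\left(O,K \right)} = \frac{1}{\left(-1 - 13\right) + 12} = \frac{1}{-14 + 12} = \frac{1}{-2} = - \frac{1}{2}$)
$-20296 - Y{\left(9,-206 \right)} = -20296 - - \frac{1}{2} = -20296 + \frac{1}{2} = - \frac{40591}{2}$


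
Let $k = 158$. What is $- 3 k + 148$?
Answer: $-326$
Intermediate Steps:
$- 3 k + 148 = \left(-3\right) 158 + 148 = -474 + 148 = -326$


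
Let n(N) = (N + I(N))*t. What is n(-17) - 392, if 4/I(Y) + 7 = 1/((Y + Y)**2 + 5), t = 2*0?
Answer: -392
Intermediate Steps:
t = 0
I(Y) = 4/(-7 + 1/(5 + 4*Y**2)) (I(Y) = 4/(-7 + 1/((Y + Y)**2 + 5)) = 4/(-7 + 1/((2*Y)**2 + 5)) = 4/(-7 + 1/(4*Y**2 + 5)) = 4/(-7 + 1/(5 + 4*Y**2)))
n(N) = 0 (n(N) = (N + 2*(-5 - 4*N**2)/(17 + 14*N**2))*0 = 0)
n(-17) - 392 = 0 - 392 = -392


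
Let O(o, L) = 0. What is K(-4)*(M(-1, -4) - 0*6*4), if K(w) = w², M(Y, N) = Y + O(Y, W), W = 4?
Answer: -16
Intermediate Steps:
M(Y, N) = Y (M(Y, N) = Y + 0 = Y)
K(-4)*(M(-1, -4) - 0*6*4) = (-4)²*(-1 - 0*6*4) = 16*(-1 - 3*0*4) = 16*(-1 + 0*4) = 16*(-1 + 0) = 16*(-1) = -16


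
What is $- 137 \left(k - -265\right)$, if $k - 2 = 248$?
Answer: $-70555$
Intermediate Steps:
$k = 250$ ($k = 2 + 248 = 250$)
$- 137 \left(k - -265\right) = - 137 \left(250 - -265\right) = - 137 \left(250 + 265\right) = \left(-137\right) 515 = -70555$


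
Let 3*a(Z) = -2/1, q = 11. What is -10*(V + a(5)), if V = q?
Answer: -310/3 ≈ -103.33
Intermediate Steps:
V = 11
a(Z) = -⅔ (a(Z) = (-2/1)/3 = (-2*1)/3 = (⅓)*(-2) = -⅔)
-10*(V + a(5)) = -10*(11 - ⅔) = -10*31/3 = -310/3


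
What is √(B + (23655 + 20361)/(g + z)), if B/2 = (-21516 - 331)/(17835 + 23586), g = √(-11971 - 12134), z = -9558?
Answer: √579894*√((160058142 - 3121*I*√24105)/(-9558 + I*√24105))/41421 ≈ 0.015719 - 2.3789*I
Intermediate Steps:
g = I*√24105 (g = √(-24105) = I*√24105 ≈ 155.26*I)
B = -43694/41421 (B = 2*((-21516 - 331)/(17835 + 23586)) = 2*(-21847/41421) = -43694/41421 ≈ -1.0549)
√(B + (23655 + 20361)/(g + z)) = √(-43694/41421 + (23655 + 20361)/(I*√24105 - 9558)) = √(-43694/41421 + 44016/(-9558 + I*√24105))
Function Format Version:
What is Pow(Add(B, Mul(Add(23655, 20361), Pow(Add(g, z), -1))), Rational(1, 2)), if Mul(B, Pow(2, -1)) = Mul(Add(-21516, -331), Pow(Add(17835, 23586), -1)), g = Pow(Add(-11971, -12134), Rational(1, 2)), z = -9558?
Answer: Mul(Rational(1, 41421), Pow(579894, Rational(1, 2)), Pow(Mul(Pow(Add(-9558, Mul(I, Pow(24105, Rational(1, 2)))), -1), Add(160058142, Mul(-3121, I, Pow(24105, Rational(1, 2))))), Rational(1, 2))) ≈ Add(0.015719, Mul(-2.3789, I))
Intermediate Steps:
g = Mul(I, Pow(24105, Rational(1, 2))) (g = Pow(-24105, Rational(1, 2)) = Mul(I, Pow(24105, Rational(1, 2))) ≈ Mul(155.26, I))
B = Rational(-43694, 41421) (B = Mul(2, Mul(Add(-21516, -331), Pow(Add(17835, 23586), -1))) = Mul(2, Mul(-21847, Pow(41421, -1))) = Mul(2, Mul(-21847, Rational(1, 41421))) = Mul(2, Rational(-21847, 41421)) = Rational(-43694, 41421) ≈ -1.0549)
Pow(Add(B, Mul(Add(23655, 20361), Pow(Add(g, z), -1))), Rational(1, 2)) = Pow(Add(Rational(-43694, 41421), Mul(Add(23655, 20361), Pow(Add(Mul(I, Pow(24105, Rational(1, 2))), -9558), -1))), Rational(1, 2)) = Pow(Add(Rational(-43694, 41421), Mul(44016, Pow(Add(-9558, Mul(I, Pow(24105, Rational(1, 2)))), -1))), Rational(1, 2))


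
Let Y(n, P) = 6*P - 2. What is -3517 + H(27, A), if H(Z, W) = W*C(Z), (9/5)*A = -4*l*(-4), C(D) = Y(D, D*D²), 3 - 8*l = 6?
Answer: -1191511/3 ≈ -3.9717e+5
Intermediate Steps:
l = -3/8 (l = 3/8 - ⅛*6 = 3/8 - ¾ = -3/8 ≈ -0.37500)
Y(n, P) = -2 + 6*P
C(D) = -2 + 6*D³ (C(D) = -2 + 6*(D*D²) = -2 + 6*D³)
A = -10/3 (A = 5*(-4*(-3/8)*(-4))/9 = 5*((3/2)*(-4))/9 = (5/9)*(-6) = -10/3 ≈ -3.3333)
H(Z, W) = W*(-2 + 6*Z³)
-3517 + H(27, A) = -3517 + 2*(-10/3)*(-1 + 3*27³) = -3517 + 2*(-10/3)*(-1 + 3*19683) = -3517 + 2*(-10/3)*(-1 + 59049) = -3517 + 2*(-10/3)*59048 = -3517 - 1180960/3 = -1191511/3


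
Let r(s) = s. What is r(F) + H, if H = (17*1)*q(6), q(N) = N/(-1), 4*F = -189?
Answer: -597/4 ≈ -149.25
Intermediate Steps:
F = -189/4 (F = (1/4)*(-189) = -189/4 ≈ -47.250)
q(N) = -N (q(N) = N*(-1) = -N)
H = -102 (H = (17*1)*(-1*6) = 17*(-6) = -102)
r(F) + H = -189/4 - 102 = -597/4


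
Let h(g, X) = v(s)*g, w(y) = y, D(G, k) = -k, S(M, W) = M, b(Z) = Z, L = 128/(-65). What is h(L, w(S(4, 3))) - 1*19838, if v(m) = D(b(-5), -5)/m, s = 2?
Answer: -257958/13 ≈ -19843.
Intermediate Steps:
L = -128/65 (L = 128*(-1/65) = -128/65 ≈ -1.9692)
v(m) = 5/m (v(m) = (-1*(-5))/m = 5/m)
h(g, X) = 5*g/2 (h(g, X) = (5/2)*g = (5*(½))*g = 5*g/2)
h(L, w(S(4, 3))) - 1*19838 = (5/2)*(-128/65) - 1*19838 = -64/13 - 19838 = -257958/13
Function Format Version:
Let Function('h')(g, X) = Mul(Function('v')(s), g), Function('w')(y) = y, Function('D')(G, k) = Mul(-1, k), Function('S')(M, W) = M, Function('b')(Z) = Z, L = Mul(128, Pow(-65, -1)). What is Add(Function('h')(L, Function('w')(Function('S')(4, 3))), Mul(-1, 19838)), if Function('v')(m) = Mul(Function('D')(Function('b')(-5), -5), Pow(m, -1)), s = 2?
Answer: Rational(-257958, 13) ≈ -19843.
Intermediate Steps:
L = Rational(-128, 65) (L = Mul(128, Rational(-1, 65)) = Rational(-128, 65) ≈ -1.9692)
Function('v')(m) = Mul(5, Pow(m, -1)) (Function('v')(m) = Mul(Mul(-1, -5), Pow(m, -1)) = Mul(5, Pow(m, -1)))
Function('h')(g, X) = Mul(Rational(5, 2), g) (Function('h')(g, X) = Mul(Mul(5, Pow(2, -1)), g) = Mul(Mul(5, Rational(1, 2)), g) = Mul(Rational(5, 2), g))
Add(Function('h')(L, Function('w')(Function('S')(4, 3))), Mul(-1, 19838)) = Add(Mul(Rational(5, 2), Rational(-128, 65)), Mul(-1, 19838)) = Add(Rational(-64, 13), -19838) = Rational(-257958, 13)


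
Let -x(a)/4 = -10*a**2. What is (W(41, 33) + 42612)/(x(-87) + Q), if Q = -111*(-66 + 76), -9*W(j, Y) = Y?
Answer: 5113/36198 ≈ 0.14125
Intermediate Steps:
x(a) = 40*a**2 (x(a) = -(-40)*a**2 = 40*a**2)
W(j, Y) = -Y/9
Q = -1110 (Q = -111*10 = -1110)
(W(41, 33) + 42612)/(x(-87) + Q) = (-1/9*33 + 42612)/(40*(-87)**2 - 1110) = (-11/3 + 42612)/(40*7569 - 1110) = 127825/(3*(302760 - 1110)) = (127825/3)/301650 = (127825/3)*(1/301650) = 5113/36198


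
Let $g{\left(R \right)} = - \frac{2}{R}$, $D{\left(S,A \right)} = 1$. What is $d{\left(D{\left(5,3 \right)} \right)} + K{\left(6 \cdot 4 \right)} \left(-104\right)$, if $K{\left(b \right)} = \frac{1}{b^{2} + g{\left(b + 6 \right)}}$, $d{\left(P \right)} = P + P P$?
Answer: $\frac{15718}{8639} \approx 1.8194$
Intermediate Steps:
$d{\left(P \right)} = P + P^{2}$
$K{\left(b \right)} = \frac{1}{b^{2} - \frac{2}{6 + b}}$ ($K{\left(b \right)} = \frac{1}{b^{2} - \frac{2}{b + 6}} = \frac{1}{b^{2} - \frac{2}{6 + b}}$)
$d{\left(D{\left(5,3 \right)} \right)} + K{\left(6 \cdot 4 \right)} \left(-104\right) = 1 \left(1 + 1\right) + \frac{6 + 6 \cdot 4}{-2 + \left(6 \cdot 4\right)^{2} \left(6 + 6 \cdot 4\right)} \left(-104\right) = 1 \cdot 2 + \frac{6 + 24}{-2 + 24^{2} \left(6 + 24\right)} \left(-104\right) = 2 + \frac{1}{-2 + 576 \cdot 30} \cdot 30 \left(-104\right) = 2 + \frac{1}{-2 + 17280} \cdot 30 \left(-104\right) = 2 + \frac{1}{17278} \cdot 30 \left(-104\right) = 2 + \frac{15}{8639} \left(-104\right) = 2 - \frac{1560}{8639} = \frac{15718}{8639}$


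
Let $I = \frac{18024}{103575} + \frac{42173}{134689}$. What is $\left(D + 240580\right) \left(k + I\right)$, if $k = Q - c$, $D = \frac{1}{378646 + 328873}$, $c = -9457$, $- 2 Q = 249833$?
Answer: $- \frac{182776888210815657097383621}{6580121586108550} \approx -2.7777 \cdot 10^{10}$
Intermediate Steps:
$Q = - \frac{249833}{2}$ ($Q = \left(- \frac{1}{2}\right) 249833 = - \frac{249833}{2} \approx -1.2492 \cdot 10^{5}$)
$I = \frac{2265234337}{4650137725}$ ($I = 18024 \cdot \frac{1}{103575} + 42173 \cdot \frac{1}{134689} = \frac{6008}{34525} + \frac{42173}{134689} = \frac{2265234337}{4650137725} \approx 0.48713$)
$D = \frac{1}{707519} \approx 1.4134 \cdot 10^{-6}$
$k = - \frac{230919}{2}$ ($k = - \frac{249833}{2} - -9457 = - \frac{249833}{2} + 9457 = - \frac{230919}{2} \approx -1.1546 \cdot 10^{5}$)
$\left(D + 240580\right) \left(k + I\right) = \left(\frac{1}{707519} + 240580\right) \left(- \frac{230919}{2} + \frac{2265234337}{4650137725}\right) = \frac{170214921021}{707519} \left(- \frac{1073800622850601}{9300275450}\right) = - \frac{182776888210815657097383621}{6580121586108550}$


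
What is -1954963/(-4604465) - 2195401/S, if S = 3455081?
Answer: -3354091548462/15908799536665 ≈ -0.21083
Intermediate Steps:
-1954963/(-4604465) - 2195401/S = -1954963/(-4604465) - 2195401/3455081 = -1954963*(-1/4604465) - 2195401*1/3455081 = 1954963/4604465 - 2195401/3455081 = -3354091548462/15908799536665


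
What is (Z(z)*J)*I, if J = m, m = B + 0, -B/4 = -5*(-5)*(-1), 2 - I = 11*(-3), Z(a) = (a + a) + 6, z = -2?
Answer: 7000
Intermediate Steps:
Z(a) = 6 + 2*a (Z(a) = 2*a + 6 = 6 + 2*a)
I = 35 (I = 2 - 11*(-3) = 2 - 1*(-33) = 2 + 33 = 35)
B = 100 (B = -4*(-5*(-5))*(-1) = -100*(-1) = -4*(-25) = 100)
m = 100 (m = 100 + 0 = 100)
J = 100
(Z(z)*J)*I = ((6 + 2*(-2))*100)*35 = ((6 - 4)*100)*35 = (2*100)*35 = 200*35 = 7000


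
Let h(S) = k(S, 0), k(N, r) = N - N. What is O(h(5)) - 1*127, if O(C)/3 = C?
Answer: -127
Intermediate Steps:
k(N, r) = 0
h(S) = 0
O(C) = 3*C
O(h(5)) - 1*127 = 3*0 - 1*127 = 0 - 127 = -127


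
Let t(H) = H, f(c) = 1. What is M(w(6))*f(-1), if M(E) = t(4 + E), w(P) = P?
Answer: 10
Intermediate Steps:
M(E) = 4 + E
M(w(6))*f(-1) = (4 + 6)*1 = 10*1 = 10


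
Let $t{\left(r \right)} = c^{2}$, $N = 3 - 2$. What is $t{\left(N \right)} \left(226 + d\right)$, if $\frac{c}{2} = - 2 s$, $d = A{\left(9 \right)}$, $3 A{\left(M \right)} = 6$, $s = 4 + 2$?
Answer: $131328$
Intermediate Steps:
$s = 6$
$A{\left(M \right)} = 2$ ($A{\left(M \right)} = \frac{1}{3} \cdot 6 = 2$)
$N = 1$ ($N = 3 - 2 = 1$)
$d = 2$
$c = -24$ ($c = 2 \left(\left(-2\right) 6\right) = 2 \left(-12\right) = -24$)
$t{\left(r \right)} = 576$ ($t{\left(r \right)} = \left(-24\right)^{2} = 576$)
$t{\left(N \right)} \left(226 + d\right) = 576 \left(226 + 2\right) = 576 \cdot 228 = 131328$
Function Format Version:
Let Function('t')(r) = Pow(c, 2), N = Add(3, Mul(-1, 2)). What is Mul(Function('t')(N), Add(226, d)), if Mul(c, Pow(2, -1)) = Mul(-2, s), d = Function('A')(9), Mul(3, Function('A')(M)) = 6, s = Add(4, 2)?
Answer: 131328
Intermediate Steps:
s = 6
Function('A')(M) = 2 (Function('A')(M) = Mul(Rational(1, 3), 6) = 2)
N = 1 (N = Add(3, -2) = 1)
d = 2
c = -24 (c = Mul(2, Mul(-2, 6)) = Mul(2, -12) = -24)
Function('t')(r) = 576 (Function('t')(r) = Pow(-24, 2) = 576)
Mul(Function('t')(N), Add(226, d)) = Mul(576, Add(226, 2)) = Mul(576, 228) = 131328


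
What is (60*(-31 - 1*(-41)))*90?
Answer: 54000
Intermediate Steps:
(60*(-31 - 1*(-41)))*90 = (60*(-31 + 41))*90 = (60*10)*90 = 600*90 = 54000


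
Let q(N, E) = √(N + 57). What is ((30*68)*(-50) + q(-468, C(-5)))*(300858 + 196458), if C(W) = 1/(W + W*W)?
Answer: -50726232000 + 497316*I*√411 ≈ -5.0726e+10 + 1.0082e+7*I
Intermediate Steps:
C(W) = 1/(W + W²)
q(N, E) = √(57 + N)
((30*68)*(-50) + q(-468, C(-5)))*(300858 + 196458) = ((30*68)*(-50) + √(57 - 468))*(300858 + 196458) = (2040*(-50) + √(-411))*497316 = (-102000 + I*√411)*497316 = -50726232000 + 497316*I*√411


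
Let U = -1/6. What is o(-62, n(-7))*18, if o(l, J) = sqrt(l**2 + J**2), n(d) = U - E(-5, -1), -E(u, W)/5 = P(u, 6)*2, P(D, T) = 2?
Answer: 3*sqrt(152545) ≈ 1171.7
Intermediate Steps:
U = -1/6 (U = -1*1/6 = -1/6 ≈ -0.16667)
E(u, W) = -20 (E(u, W) = -10*2 = -5*4 = -20)
n(d) = 119/6 (n(d) = -1/6 - 1*(-20) = -1/6 + 20 = 119/6)
o(l, J) = sqrt(J**2 + l**2)
o(-62, n(-7))*18 = sqrt((119/6)**2 + (-62)**2)*18 = sqrt(14161/36 + 3844)*18 = sqrt(152545/36)*18 = (sqrt(152545)/6)*18 = 3*sqrt(152545)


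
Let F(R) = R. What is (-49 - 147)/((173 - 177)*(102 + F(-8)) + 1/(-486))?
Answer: 95256/182737 ≈ 0.52127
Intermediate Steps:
(-49 - 147)/((173 - 177)*(102 + F(-8)) + 1/(-486)) = (-49 - 147)/((173 - 177)*(102 - 8) + 1/(-486)) = -196/(-4*94 - 1/486) = -196/(-376 - 1/486) = -196/(-182737/486) = -196*(-486/182737) = 95256/182737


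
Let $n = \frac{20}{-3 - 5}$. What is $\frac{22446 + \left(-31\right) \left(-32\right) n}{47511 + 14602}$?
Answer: $\frac{19966}{62113} \approx 0.32145$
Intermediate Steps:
$n = - \frac{5}{2}$ ($n = \frac{20}{-3 - 5} = \frac{20}{-8} = 20 \left(- \frac{1}{8}\right) = - \frac{5}{2} \approx -2.5$)
$\frac{22446 + \left(-31\right) \left(-32\right) n}{47511 + 14602} = \frac{22446 + \left(-31\right) \left(-32\right) \left(- \frac{5}{2}\right)}{47511 + 14602} = \frac{22446 + 992 \left(- \frac{5}{2}\right)}{62113} = \left(22446 - 2480\right) \frac{1}{62113} = 19966 \cdot \frac{1}{62113} = \frac{19966}{62113}$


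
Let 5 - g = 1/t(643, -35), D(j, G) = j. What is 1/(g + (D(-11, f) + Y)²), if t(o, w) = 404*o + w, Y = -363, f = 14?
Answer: 259737/36332271296 ≈ 7.1489e-6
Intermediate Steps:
t(o, w) = w + 404*o
g = 1298684/259737 (g = 5 - 1/(-35 + 404*643) = 5 - 1/(-35 + 259772) = 5 - 1/259737 = 1298684/259737 ≈ 5.0000)
1/(g + (D(-11, f) + Y)²) = 1/(1298684/259737 + (-11 - 363)²) = 1/(1298684/259737 + (-374)²) = 1/(1298684/259737 + 139876) = 1/(36332271296/259737) = 259737/36332271296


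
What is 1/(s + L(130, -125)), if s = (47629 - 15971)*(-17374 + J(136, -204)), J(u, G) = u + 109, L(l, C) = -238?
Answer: -1/542270120 ≈ -1.8441e-9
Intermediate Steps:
J(u, G) = 109 + u
s = -542269882 (s = (47629 - 15971)*(-17374 + (109 + 136)) = 31658*(-17374 + 245) = 31658*(-17129) = -542269882)
1/(s + L(130, -125)) = 1/(-542269882 - 238) = 1/(-542270120) = -1/542270120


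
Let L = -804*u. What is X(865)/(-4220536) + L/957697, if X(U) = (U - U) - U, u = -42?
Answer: 143347467553/4041994665592 ≈ 0.035465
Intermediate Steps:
L = 33768 (L = -804*(-42) = 33768)
X(U) = -U (X(U) = 0 - U = -U)
X(865)/(-4220536) + L/957697 = -1*865/(-4220536) + 33768/957697 = -865*(-1/4220536) + 33768*(1/957697) = 865/4220536 + 33768/957697 = 143347467553/4041994665592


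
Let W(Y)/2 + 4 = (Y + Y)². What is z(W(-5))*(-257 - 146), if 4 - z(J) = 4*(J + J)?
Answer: 617396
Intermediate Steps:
W(Y) = -8 + 8*Y² (W(Y) = -8 + 2*(Y + Y)² = -8 + 2*(2*Y)² = -8 + 2*(4*Y²) = -8 + 8*Y²)
z(J) = 4 - 8*J (z(J) = 4 - 4*(J + J) = 4 - 4*2*J = 4 - 8*J)
z(W(-5))*(-257 - 146) = (4 - 8*(-8 + 8*(-5)²))*(-257 - 146) = (4 - 8*(-8 + 8*25))*(-403) = (4 - 8*(-8 + 200))*(-403) = (4 - 8*192)*(-403) = (4 - 1536)*(-403) = -1532*(-403) = 617396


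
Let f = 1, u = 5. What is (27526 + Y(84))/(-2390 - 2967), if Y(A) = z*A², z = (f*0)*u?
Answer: -27526/5357 ≈ -5.1383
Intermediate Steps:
z = 0 (z = (1*0)*5 = 0*5 = 0)
Y(A) = 0 (Y(A) = 0*A² = 0)
(27526 + Y(84))/(-2390 - 2967) = (27526 + 0)/(-2390 - 2967) = 27526/(-5357) = 27526*(-1/5357) = -27526/5357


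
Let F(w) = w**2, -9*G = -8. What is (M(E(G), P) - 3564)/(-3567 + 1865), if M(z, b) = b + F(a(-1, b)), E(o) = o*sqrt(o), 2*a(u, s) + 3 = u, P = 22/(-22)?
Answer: 3561/1702 ≈ 2.0922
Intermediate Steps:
G = 8/9 (G = -1/9*(-8) = 8/9 ≈ 0.88889)
P = -1 (P = 22*(-1/22) = -1)
a(u, s) = -3/2 + u/2
E(o) = o**(3/2)
M(z, b) = 4 + b (M(z, b) = b + (-3/2 + (1/2)*(-1))**2 = b + (-3/2 - 1/2)**2 = b + (-2)**2 = b + 4 = 4 + b)
(M(E(G), P) - 3564)/(-3567 + 1865) = ((4 - 1) - 3564)/(-3567 + 1865) = (3 - 3564)/(-1702) = -3561*(-1/1702) = 3561/1702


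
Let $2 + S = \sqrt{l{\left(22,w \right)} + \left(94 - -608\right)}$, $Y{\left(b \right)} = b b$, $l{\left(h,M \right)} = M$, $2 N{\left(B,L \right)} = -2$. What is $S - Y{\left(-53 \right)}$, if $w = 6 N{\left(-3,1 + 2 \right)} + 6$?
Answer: $-2811 + 3 \sqrt{78} \approx -2784.5$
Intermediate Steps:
$N{\left(B,L \right)} = -1$ ($N{\left(B,L \right)} = \frac{1}{2} \left(-2\right) = -1$)
$w = 0$ ($w = 6 \left(-1\right) + 6 = -6 + 6 = 0$)
$Y{\left(b \right)} = b^{2}$
$S = -2 + 3 \sqrt{78}$ ($S = -2 + \sqrt{0 + \left(94 - -608\right)} = -2 + \sqrt{0 + \left(94 + 608\right)} = -2 + \sqrt{0 + 702} = -2 + \sqrt{702} = -2 + 3 \sqrt{78} \approx 24.495$)
$S - Y{\left(-53 \right)} = \left(-2 + 3 \sqrt{78}\right) - \left(-53\right)^{2} = \left(-2 + 3 \sqrt{78}\right) - 2809 = -2811 + 3 \sqrt{78}$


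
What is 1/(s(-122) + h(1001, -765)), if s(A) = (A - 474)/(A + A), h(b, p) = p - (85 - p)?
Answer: -61/98366 ≈ -0.00062013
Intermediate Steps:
h(b, p) = -85 + 2*p (h(b, p) = p + (-85 + p) = -85 + 2*p)
s(A) = (-474 + A)/(2*A) (s(A) = (-474 + A)/((2*A)) = (-474 + A)*(1/(2*A)) = (-474 + A)/(2*A))
1/(s(-122) + h(1001, -765)) = 1/((1/2)*(-474 - 122)/(-122) + (-85 + 2*(-765))) = 1/((1/2)*(-1/122)*(-596) + (-85 - 1530)) = 1/(149/61 - 1615) = 1/(-98366/61) = -61/98366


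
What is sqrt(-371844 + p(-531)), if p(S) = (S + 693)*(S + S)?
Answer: 12*I*sqrt(3777) ≈ 737.49*I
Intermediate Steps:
p(S) = 2*S*(693 + S) (p(S) = (693 + S)*(2*S) = 2*S*(693 + S))
sqrt(-371844 + p(-531)) = sqrt(-371844 + 2*(-531)*(693 - 531)) = sqrt(-371844 + 2*(-531)*162) = sqrt(-371844 - 172044) = sqrt(-543888) = 12*I*sqrt(3777)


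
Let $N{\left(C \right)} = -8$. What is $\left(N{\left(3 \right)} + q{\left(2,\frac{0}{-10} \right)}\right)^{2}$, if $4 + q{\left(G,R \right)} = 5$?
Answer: $49$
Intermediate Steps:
$q{\left(G,R \right)} = 1$ ($q{\left(G,R \right)} = -4 + 5 = 1$)
$\left(N{\left(3 \right)} + q{\left(2,\frac{0}{-10} \right)}\right)^{2} = \left(-8 + 1\right)^{2} = \left(-7\right)^{2} = 49$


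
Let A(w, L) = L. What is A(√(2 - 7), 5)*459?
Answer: 2295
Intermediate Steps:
A(√(2 - 7), 5)*459 = 5*459 = 2295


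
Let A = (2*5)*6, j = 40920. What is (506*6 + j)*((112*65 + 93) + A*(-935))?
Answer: -2141844012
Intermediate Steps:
A = 60 (A = 10*6 = 60)
(506*6 + j)*((112*65 + 93) + A*(-935)) = (506*6 + 40920)*((112*65 + 93) + 60*(-935)) = (3036 + 40920)*((7280 + 93) - 56100) = 43956*(7373 - 56100) = 43956*(-48727) = -2141844012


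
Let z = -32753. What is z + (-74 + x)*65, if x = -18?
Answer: -38733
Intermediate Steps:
z + (-74 + x)*65 = -32753 + (-74 - 18)*65 = -32753 - 92*65 = -32753 - 5980 = -38733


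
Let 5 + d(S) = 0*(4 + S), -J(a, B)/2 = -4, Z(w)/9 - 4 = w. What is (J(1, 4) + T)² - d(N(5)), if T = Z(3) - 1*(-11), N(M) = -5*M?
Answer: 6729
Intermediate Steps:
Z(w) = 36 + 9*w
J(a, B) = 8 (J(a, B) = -2*(-4) = 8)
T = 74 (T = (36 + 9*3) - 1*(-11) = (36 + 27) + 11 = 63 + 11 = 74)
d(S) = -5 (d(S) = -5 + 0*(4 + S) = -5 + 0 = -5)
(J(1, 4) + T)² - d(N(5)) = (8 + 74)² - 1*(-5) = 82² + 5 = 6724 + 5 = 6729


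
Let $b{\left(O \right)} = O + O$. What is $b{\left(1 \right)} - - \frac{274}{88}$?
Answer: $\frac{225}{44} \approx 5.1136$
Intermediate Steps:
$b{\left(O \right)} = 2 O$
$b{\left(1 \right)} - - \frac{274}{88} = 2 \cdot 1 - - \frac{274}{88} = 2 - \left(-274\right) \frac{1}{88} = 2 - - \frac{137}{44} = 2 + \frac{137}{44} = \frac{225}{44}$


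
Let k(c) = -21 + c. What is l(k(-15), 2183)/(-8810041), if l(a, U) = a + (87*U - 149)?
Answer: -189736/8810041 ≈ -0.021536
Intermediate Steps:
l(a, U) = -149 + a + 87*U (l(a, U) = a + (-149 + 87*U) = -149 + a + 87*U)
l(k(-15), 2183)/(-8810041) = (-149 + (-21 - 15) + 87*2183)/(-8810041) = (-149 - 36 + 189921)*(-1/8810041) = 189736*(-1/8810041) = -189736/8810041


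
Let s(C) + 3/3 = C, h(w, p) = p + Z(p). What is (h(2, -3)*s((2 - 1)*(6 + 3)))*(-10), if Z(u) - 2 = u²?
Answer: -640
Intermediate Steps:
Z(u) = 2 + u²
h(w, p) = 2 + p + p² (h(w, p) = p + (2 + p²) = 2 + p + p²)
s(C) = -1 + C
(h(2, -3)*s((2 - 1)*(6 + 3)))*(-10) = ((2 - 3 + (-3)²)*(-1 + (2 - 1)*(6 + 3)))*(-10) = ((2 - 3 + 9)*(-1 + 1*9))*(-10) = (8*(-1 + 9))*(-10) = (8*8)*(-10) = 64*(-10) = -640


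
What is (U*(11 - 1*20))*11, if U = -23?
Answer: 2277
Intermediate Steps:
(U*(11 - 1*20))*11 = -23*(11 - 1*20)*11 = -23*(11 - 20)*11 = -23*(-9)*11 = 207*11 = 2277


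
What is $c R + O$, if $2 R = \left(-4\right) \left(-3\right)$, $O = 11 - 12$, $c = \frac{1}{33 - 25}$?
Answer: $- \frac{1}{4} \approx -0.25$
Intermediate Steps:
$c = \frac{1}{8} \approx 0.125$
$O = -1$ ($O = 11 - 12 = -1$)
$R = 6$ ($R = \frac{\left(-4\right) \left(-3\right)}{2} = \frac{1}{2} \cdot 12 = 6$)
$c R + O = \frac{1}{8} \cdot 6 - 1 = \frac{3}{4} - 1 = - \frac{1}{4}$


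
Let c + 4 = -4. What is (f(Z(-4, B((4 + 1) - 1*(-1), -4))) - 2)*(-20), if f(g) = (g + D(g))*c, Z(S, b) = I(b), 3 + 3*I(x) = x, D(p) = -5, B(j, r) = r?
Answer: -3400/3 ≈ -1133.3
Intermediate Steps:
c = -8 (c = -4 - 4 = -8)
I(x) = -1 + x/3
Z(S, b) = -1 + b/3
f(g) = 40 - 8*g (f(g) = (g - 5)*(-8) = (-5 + g)*(-8) = 40 - 8*g)
(f(Z(-4, B((4 + 1) - 1*(-1), -4))) - 2)*(-20) = ((40 - 8*(-1 + (1/3)*(-4))) - 2)*(-20) = ((40 - 8*(-1 - 4/3)) - 2)*(-20) = ((40 - 8*(-7/3)) - 2)*(-20) = ((40 + 56/3) - 2)*(-20) = (176/3 - 2)*(-20) = (170/3)*(-20) = -3400/3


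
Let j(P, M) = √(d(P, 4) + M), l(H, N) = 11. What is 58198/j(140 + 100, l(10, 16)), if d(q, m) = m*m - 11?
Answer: 29099/2 ≈ 14550.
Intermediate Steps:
d(q, m) = -11 + m² (d(q, m) = m² - 11 = -11 + m²)
j(P, M) = √(5 + M) (j(P, M) = √((-11 + 4²) + M) = √((-11 + 16) + M) = √(5 + M))
58198/j(140 + 100, l(10, 16)) = 58198/(√(5 + 11)) = 58198/(√16) = 58198/4 = 58198*(¼) = 29099/2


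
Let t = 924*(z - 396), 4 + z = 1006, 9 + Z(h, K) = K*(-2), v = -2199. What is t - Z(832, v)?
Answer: 555555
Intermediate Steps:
Z(h, K) = -9 - 2*K (Z(h, K) = -9 + K*(-2) = -9 - 2*K)
z = 1002 (z = -4 + 1006 = 1002)
t = 559944 (t = 924*(1002 - 396) = 924*606 = 559944)
t - Z(832, v) = 559944 - (-9 - 2*(-2199)) = 559944 - (-9 + 4398) = 559944 - 1*4389 = 559944 - 4389 = 555555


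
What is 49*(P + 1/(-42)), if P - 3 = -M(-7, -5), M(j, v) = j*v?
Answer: -9415/6 ≈ -1569.2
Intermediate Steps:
P = -32 (P = 3 - (-7)*(-5) = 3 - 1*35 = 3 - 35 = -32)
49*(P + 1/(-42)) = 49*(-32 + 1/(-42)) = 49*(-32 - 1/42) = 49*(-1345/42) = -9415/6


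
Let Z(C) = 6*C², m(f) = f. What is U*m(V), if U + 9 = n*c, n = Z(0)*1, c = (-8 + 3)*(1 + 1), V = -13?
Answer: 117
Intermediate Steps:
c = -10 (c = -5*2 = -10)
n = 0 (n = (6*0²)*1 = (6*0)*1 = 0*1 = 0)
U = -9 (U = -9 + 0*(-10) = -9 + 0 = -9)
U*m(V) = -9*(-13) = 117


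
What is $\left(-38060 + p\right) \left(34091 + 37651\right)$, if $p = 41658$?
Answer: $258127716$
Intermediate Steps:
$\left(-38060 + p\right) \left(34091 + 37651\right) = \left(-38060 + 41658\right) \left(34091 + 37651\right) = 3598 \cdot 71742 = 258127716$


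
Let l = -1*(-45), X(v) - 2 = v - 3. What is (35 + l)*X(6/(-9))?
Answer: -400/3 ≈ -133.33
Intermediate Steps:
X(v) = -1 + v (X(v) = 2 + (v - 3) = 2 + (-3 + v) = -1 + v)
l = 45
(35 + l)*X(6/(-9)) = (35 + 45)*(-1 + 6/(-9)) = 80*(-1 + 6*(-⅑)) = 80*(-1 - ⅔) = 80*(-5/3) = -400/3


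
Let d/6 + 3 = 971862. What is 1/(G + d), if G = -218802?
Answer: 1/5612352 ≈ 1.7818e-7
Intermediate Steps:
d = 5831154 (d = -18 + 6*971862 = -18 + 5831172 = 5831154)
1/(G + d) = 1/(-218802 + 5831154) = 1/5612352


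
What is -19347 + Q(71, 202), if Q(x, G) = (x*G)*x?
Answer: 998935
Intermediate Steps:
Q(x, G) = G*x**2 (Q(x, G) = (G*x)*x = G*x**2)
-19347 + Q(71, 202) = -19347 + 202*71**2 = -19347 + 202*5041 = -19347 + 1018282 = 998935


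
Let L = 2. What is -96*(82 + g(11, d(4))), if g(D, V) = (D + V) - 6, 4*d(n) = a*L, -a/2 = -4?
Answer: -8736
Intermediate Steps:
a = 8 (a = -2*(-4) = 8)
d(n) = 4 (d(n) = (8*2)/4 = (¼)*16 = 4)
g(D, V) = -6 + D + V
-96*(82 + g(11, d(4))) = -96*(82 + (-6 + 11 + 4)) = -96*(82 + 9) = -96*91 = -8736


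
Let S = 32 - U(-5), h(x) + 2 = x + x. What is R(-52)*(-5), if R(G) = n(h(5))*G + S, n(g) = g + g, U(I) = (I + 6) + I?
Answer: 3980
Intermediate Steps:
U(I) = 6 + 2*I (U(I) = (6 + I) + I = 6 + 2*I)
h(x) = -2 + 2*x (h(x) = -2 + (x + x) = -2 + 2*x)
n(g) = 2*g
S = 36 (S = 32 - (6 + 2*(-5)) = 32 - (6 - 10) = 32 - 1*(-4) = 32 + 4 = 36)
R(G) = 36 + 16*G (R(G) = (2*(-2 + 2*5))*G + 36 = (2*(-2 + 10))*G + 36 = (2*8)*G + 36 = 16*G + 36 = 36 + 16*G)
R(-52)*(-5) = (36 + 16*(-52))*(-5) = (36 - 832)*(-5) = -796*(-5) = 3980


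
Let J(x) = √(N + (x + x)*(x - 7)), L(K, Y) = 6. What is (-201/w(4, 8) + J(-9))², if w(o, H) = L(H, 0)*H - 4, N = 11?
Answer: 619265/1936 - 201*√299/22 ≈ 161.89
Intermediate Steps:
w(o, H) = -4 + 6*H (w(o, H) = 6*H - 4 = -4 + 6*H)
J(x) = √(11 + 2*x*(-7 + x)) (J(x) = √(11 + (x + x)*(x - 7)) = √(11 + (2*x)*(-7 + x)) = √(11 + 2*x*(-7 + x)))
(-201/w(4, 8) + J(-9))² = (-201/(-4 + 6*8) + √(11 - 14*(-9) + 2*(-9)²))² = (-201/(-4 + 48) + √(11 + 126 + 2*81))² = (-201/44 + √(11 + 126 + 162))² = (-201*1/44 + √299)² = (-201/44 + √299)²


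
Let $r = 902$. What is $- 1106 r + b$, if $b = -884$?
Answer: $-998496$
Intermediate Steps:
$- 1106 r + b = \left(-1106\right) 902 - 884 = -997612 - 884 = -998496$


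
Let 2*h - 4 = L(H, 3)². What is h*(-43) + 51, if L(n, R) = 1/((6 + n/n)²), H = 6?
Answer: -168113/4802 ≈ -35.009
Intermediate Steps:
L(n, R) = 1/49 (L(n, R) = 1/((6 + 1)²) = 1/(7²) = 1/49)
h = 9605/4802 (h = 2 + (1/49)²/2 = 2 + (½)*(1/2401) = 2 + 1/4802 = 9605/4802 ≈ 2.0002)
h*(-43) + 51 = (9605/4802)*(-43) + 51 = -413015/4802 + 51 = -168113/4802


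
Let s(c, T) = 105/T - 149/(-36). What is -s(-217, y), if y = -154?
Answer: -1369/396 ≈ -3.4571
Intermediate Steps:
s(c, T) = 149/36 + 105/T (s(c, T) = 105/T - 149*(-1/36) = 105/T + 149/36 = 149/36 + 105/T)
-s(-217, y) = -(149/36 + 105/(-154)) = -(149/36 + 105*(-1/154)) = -(149/36 - 15/22) = -1*1369/396 = -1369/396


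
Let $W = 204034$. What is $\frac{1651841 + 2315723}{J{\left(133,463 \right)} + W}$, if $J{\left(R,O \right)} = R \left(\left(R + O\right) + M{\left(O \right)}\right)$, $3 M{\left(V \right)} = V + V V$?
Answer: $\frac{5951346}{14711281} \approx 0.40454$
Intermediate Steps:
$M{\left(V \right)} = \frac{V}{3} + \frac{V^{2}}{3}$ ($M{\left(V \right)} = \frac{V + V V}{3} = \frac{V + V^{2}}{3} = \frac{V}{3} + \frac{V^{2}}{3}$)
$J{\left(R,O \right)} = R \left(O + R + \frac{O \left(1 + O\right)}{3}\right)$ ($J{\left(R,O \right)} = R \left(\left(R + O\right) + \frac{O \left(1 + O\right)}{3}\right) = R \left(\left(O + R\right) + \frac{O \left(1 + O\right)}{3}\right) = R \left(O + R + \frac{O \left(1 + O\right)}{3}\right)$)
$\frac{1651841 + 2315723}{J{\left(133,463 \right)} + W} = \frac{1651841 + 2315723}{\frac{1}{3} \cdot 133 \left(463^{2} + 3 \cdot 133 + 4 \cdot 463\right) + 204034} = \frac{3967564}{\frac{1}{3} \cdot 133 \left(214369 + 399 + 1852\right) + 204034} = \frac{3967564}{\frac{1}{3} \cdot 133 \cdot 216620 + 204034} = \frac{3967564}{\frac{28810460}{3} + 204034} = \frac{3967564}{\frac{29422562}{3}} = 3967564 \cdot \frac{3}{29422562} = \frac{5951346}{14711281}$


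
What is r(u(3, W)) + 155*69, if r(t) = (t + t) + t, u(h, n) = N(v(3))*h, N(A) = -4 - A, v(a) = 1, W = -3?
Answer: 10650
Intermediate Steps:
u(h, n) = -5*h (u(h, n) = (-4 - 1*1)*h = (-4 - 1)*h = -5*h)
r(t) = 3*t (r(t) = 2*t + t = 3*t)
r(u(3, W)) + 155*69 = 3*(-5*3) + 155*69 = 3*(-15) + 10695 = -45 + 10695 = 10650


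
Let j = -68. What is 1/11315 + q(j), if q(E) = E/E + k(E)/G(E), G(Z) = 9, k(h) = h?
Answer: -667576/101835 ≈ -6.5555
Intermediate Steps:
q(E) = 1 + E/9 (q(E) = E/E + E/9 = 1 + E*(⅑) = 1 + E/9)
1/11315 + q(j) = 1/11315 + (1 + (⅑)*(-68)) = 1/11315 + (1 - 68/9) = 1/11315 - 59/9 = -667576/101835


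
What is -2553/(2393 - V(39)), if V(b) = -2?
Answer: -2553/2395 ≈ -1.0660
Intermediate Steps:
-2553/(2393 - V(39)) = -2553/(2393 - 1*(-2)) = -2553/(2393 + 2) = -2553/2395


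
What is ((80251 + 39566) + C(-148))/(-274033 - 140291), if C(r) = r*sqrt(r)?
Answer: -13313/46036 + 74*I*sqrt(37)/103581 ≈ -0.28919 + 0.0043456*I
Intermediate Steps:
C(r) = r**(3/2)
((80251 + 39566) + C(-148))/(-274033 - 140291) = ((80251 + 39566) + (-148)**(3/2))/(-274033 - 140291) = (119817 - 296*I*sqrt(37))/(-414324) = (119817 - 296*I*sqrt(37))*(-1/414324) = -13313/46036 + 74*I*sqrt(37)/103581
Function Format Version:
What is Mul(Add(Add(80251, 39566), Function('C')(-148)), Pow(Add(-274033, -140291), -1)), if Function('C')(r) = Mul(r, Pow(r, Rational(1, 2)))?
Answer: Add(Rational(-13313, 46036), Mul(Rational(74, 103581), I, Pow(37, Rational(1, 2)))) ≈ Add(-0.28919, Mul(0.0043456, I))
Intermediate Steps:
Function('C')(r) = Pow(r, Rational(3, 2))
Mul(Add(Add(80251, 39566), Function('C')(-148)), Pow(Add(-274033, -140291), -1)) = Mul(Add(Add(80251, 39566), Pow(-148, Rational(3, 2))), Pow(Add(-274033, -140291), -1)) = Mul(Add(119817, Mul(-296, I, Pow(37, Rational(1, 2)))), Pow(-414324, -1)) = Mul(Add(119817, Mul(-296, I, Pow(37, Rational(1, 2)))), Rational(-1, 414324)) = Add(Rational(-13313, 46036), Mul(Rational(74, 103581), I, Pow(37, Rational(1, 2))))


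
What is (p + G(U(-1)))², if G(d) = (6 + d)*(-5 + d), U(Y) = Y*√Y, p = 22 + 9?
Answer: -1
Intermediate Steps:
p = 31
U(Y) = Y^(3/2)
G(d) = (-5 + d)*(6 + d)
(p + G(U(-1)))² = (31 + (-30 + (-1)^(3/2) + ((-1)^(3/2))²))² = (31 + (-30 - I + (-I)²))² = (31 + (-30 - I - 1))² = (31 + (-31 - I))² = (-I)² = -1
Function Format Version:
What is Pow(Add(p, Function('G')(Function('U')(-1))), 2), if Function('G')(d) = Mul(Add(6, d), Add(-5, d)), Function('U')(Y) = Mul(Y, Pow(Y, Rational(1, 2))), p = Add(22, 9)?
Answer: -1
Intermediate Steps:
p = 31
Function('U')(Y) = Pow(Y, Rational(3, 2))
Function('G')(d) = Mul(Add(-5, d), Add(6, d))
Pow(Add(p, Function('G')(Function('U')(-1))), 2) = Pow(Add(31, Add(-30, Pow(-1, Rational(3, 2)), Pow(Pow(-1, Rational(3, 2)), 2))), 2) = Pow(Add(31, Add(-30, Mul(-1, I), Pow(Mul(-1, I), 2))), 2) = Pow(Add(31, Add(-30, Mul(-1, I), -1)), 2) = Pow(Add(31, Add(-31, Mul(-1, I))), 2) = Pow(Mul(-1, I), 2) = -1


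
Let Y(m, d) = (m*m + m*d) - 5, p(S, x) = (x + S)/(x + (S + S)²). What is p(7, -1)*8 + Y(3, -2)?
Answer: -114/65 ≈ -1.7538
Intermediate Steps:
p(S, x) = (S + x)/(x + 4*S²) (p(S, x) = (S + x)/(x + (2*S)²) = (S + x)/(x + 4*S²))
Y(m, d) = -5 + m² + d*m (Y(m, d) = (m² + d*m) - 5 = -5 + m² + d*m)
p(7, -1)*8 + Y(3, -2) = ((7 - 1)/(-1 + 4*7²))*8 + (-5 + 3² - 2*3) = (6/(-1 + 4*49))*8 + (-5 + 9 - 6) = (6/(-1 + 196))*8 - 2 = (6/195)*8 - 2 = ((1/195)*6)*8 - 2 = (2/65)*8 - 2 = 16/65 - 2 = -114/65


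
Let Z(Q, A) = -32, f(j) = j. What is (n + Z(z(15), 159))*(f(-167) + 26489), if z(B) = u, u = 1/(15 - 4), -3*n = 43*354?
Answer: -134400132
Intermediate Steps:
n = -5074 (n = -43*354/3 = -1/3*15222 = -5074)
u = 1/11 ≈ 0.090909
z(B) = 1/11
(n + Z(z(15), 159))*(f(-167) + 26489) = (-5074 - 32)*(-167 + 26489) = -5106*26322 = -134400132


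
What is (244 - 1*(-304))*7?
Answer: 3836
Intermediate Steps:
(244 - 1*(-304))*7 = (244 + 304)*7 = 548*7 = 3836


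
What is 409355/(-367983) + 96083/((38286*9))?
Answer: -1304891101/1565399682 ≈ -0.83358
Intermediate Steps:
409355/(-367983) + 96083/((38286*9)) = 409355*(-1/367983) + 96083/344574 = -409355/367983 + 96083*(1/344574) = -409355/367983 + 96083/344574 = -1304891101/1565399682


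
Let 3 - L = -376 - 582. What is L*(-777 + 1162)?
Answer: 369985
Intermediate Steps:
L = 961 (L = 3 - (-376 - 582) = 3 - 1*(-958) = 3 + 958 = 961)
L*(-777 + 1162) = 961*(-777 + 1162) = 961*385 = 369985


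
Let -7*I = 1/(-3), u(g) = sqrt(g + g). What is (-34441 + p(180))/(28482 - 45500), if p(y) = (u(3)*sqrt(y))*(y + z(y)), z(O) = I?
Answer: 34441/17018 - 3781*sqrt(30)/59563 ≈ 1.6761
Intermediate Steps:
u(g) = sqrt(2)*sqrt(g) (u(g) = sqrt(2*g) = sqrt(2)*sqrt(g))
I = 1/21 (I = -1/7/(-3) = -1/7*(-1/3) = 1/21 ≈ 0.047619)
z(O) = 1/21
p(y) = sqrt(6)*sqrt(y)*(1/21 + y) (p(y) = ((sqrt(2)*sqrt(3))*sqrt(y))*(y + 1/21) = (sqrt(6)*sqrt(y))*(1/21 + y) = sqrt(6)*sqrt(y)*(1/21 + y))
(-34441 + p(180))/(28482 - 45500) = (-34441 + sqrt(6)*sqrt(180)*(1/21 + 180))/(28482 - 45500) = (-34441 + sqrt(6)*(6*sqrt(5))*(3781/21))/(-17018) = (-34441 + 7562*sqrt(30)/7)*(-1/17018) = 34441/17018 - 3781*sqrt(30)/59563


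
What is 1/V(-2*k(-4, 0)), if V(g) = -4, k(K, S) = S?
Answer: -¼ ≈ -0.25000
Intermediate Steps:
1/V(-2*k(-4, 0)) = 1/(-4) = -¼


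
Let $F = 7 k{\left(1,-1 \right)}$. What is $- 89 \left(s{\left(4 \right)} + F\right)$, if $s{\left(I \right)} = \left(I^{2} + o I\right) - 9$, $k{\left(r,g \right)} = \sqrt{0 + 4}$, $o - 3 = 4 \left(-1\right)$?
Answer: $-1513$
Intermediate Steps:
$o = -1$ ($o = 3 + 4 \left(-1\right) = 3 - 4 = -1$)
$k{\left(r,g \right)} = 2$ ($k{\left(r,g \right)} = \sqrt{4} = 2$)
$s{\left(I \right)} = -9 + I^{2} - I$ ($s{\left(I \right)} = \left(I^{2} - I\right) - 9 = -9 + I^{2} - I$)
$F = 14$ ($F = 7 \cdot 2 = 14$)
$- 89 \left(s{\left(4 \right)} + F\right) = - 89 \left(\left(-9 + 4^{2} - 4\right) + 14\right) = - 89 \left(\left(-9 + 16 - 4\right) + 14\right) = - 89 \left(3 + 14\right) = \left(-89\right) 17 = -1513$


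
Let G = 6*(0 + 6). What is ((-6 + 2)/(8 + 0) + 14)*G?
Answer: 486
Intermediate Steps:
G = 36 (G = 6*6 = 36)
((-6 + 2)/(8 + 0) + 14)*G = ((-6 + 2)/(8 + 0) + 14)*36 = (-4/8 + 14)*36 = (-4*⅛ + 14)*36 = (-½ + 14)*36 = (27/2)*36 = 486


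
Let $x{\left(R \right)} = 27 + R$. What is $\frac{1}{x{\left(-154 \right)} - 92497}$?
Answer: $- \frac{1}{92624} \approx -1.0796 \cdot 10^{-5}$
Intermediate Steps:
$\frac{1}{x{\left(-154 \right)} - 92497} = \frac{1}{\left(27 - 154\right) - 92497} = \frac{1}{-127 - 92497} = \frac{1}{-92624} = - \frac{1}{92624}$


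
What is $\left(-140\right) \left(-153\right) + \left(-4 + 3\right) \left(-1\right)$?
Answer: $21421$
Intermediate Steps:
$\left(-140\right) \left(-153\right) + \left(-4 + 3\right) \left(-1\right) = 21420 - -1 = 21420 + 1 = 21421$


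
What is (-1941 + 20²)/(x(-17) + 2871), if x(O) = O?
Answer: -1541/2854 ≈ -0.53994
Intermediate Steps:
(-1941 + 20²)/(x(-17) + 2871) = (-1941 + 20²)/(-17 + 2871) = (-1941 + 400)/2854 = -1541*1/2854 = -1541/2854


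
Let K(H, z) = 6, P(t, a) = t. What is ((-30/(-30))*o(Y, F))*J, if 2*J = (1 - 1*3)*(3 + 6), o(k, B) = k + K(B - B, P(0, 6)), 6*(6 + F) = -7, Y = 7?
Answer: -117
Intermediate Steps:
F = -43/6 (F = -6 + (⅙)*(-7) = -6 - 7/6 = -43/6 ≈ -7.1667)
o(k, B) = 6 + k (o(k, B) = k + 6 = 6 + k)
J = -9 (J = ((1 - 1*3)*(3 + 6))/2 = ((1 - 3)*9)/2 = (-2*9)/2 = (½)*(-18) = -9)
((-30/(-30))*o(Y, F))*J = ((-30/(-30))*(6 + 7))*(-9) = (-30*(-1/30)*13)*(-9) = (1*13)*(-9) = 13*(-9) = -117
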